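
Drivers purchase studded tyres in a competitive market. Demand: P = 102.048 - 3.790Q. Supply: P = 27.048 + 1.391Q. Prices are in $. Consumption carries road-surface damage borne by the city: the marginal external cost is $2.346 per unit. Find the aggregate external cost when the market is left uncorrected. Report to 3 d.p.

Market equilibrium (private): 27.048 + 1.391Q = 102.048 - 3.790Q → Q_m = 14.4760.
Total external cost = MEC × Q_m = 2.346 × 14.4760 = 33.9607.

$33.961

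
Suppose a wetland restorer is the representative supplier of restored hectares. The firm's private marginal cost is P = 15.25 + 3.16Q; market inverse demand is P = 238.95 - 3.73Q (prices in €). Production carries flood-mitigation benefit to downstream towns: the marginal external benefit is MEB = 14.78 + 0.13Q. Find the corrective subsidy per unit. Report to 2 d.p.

Social marginal cost = private MC − MEB = 0.47 + 3.03Q.
Set SMC = demand: 0.47 + 3.03Q = 238.95 - 3.73Q → Q* = 35.2781.
The Pigouvian subsidy equals MEB at Q*: 14.78 + 0.13×35.2781 = 19.3662.

subsidy = €19.37 per unit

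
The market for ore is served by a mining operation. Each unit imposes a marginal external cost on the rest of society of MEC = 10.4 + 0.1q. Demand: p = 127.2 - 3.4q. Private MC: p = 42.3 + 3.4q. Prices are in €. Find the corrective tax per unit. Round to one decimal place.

tax = €11.5 per unit

Social marginal cost = private MC + MEC = 52.7 + 3.5q.
Set SMC = demand: 52.7 + 3.5q = 127.2 - 3.4q → q* = 10.7971.
The Pigouvian tax equals MEC at q*: 10.4 + 0.1×10.7971 = 11.4797.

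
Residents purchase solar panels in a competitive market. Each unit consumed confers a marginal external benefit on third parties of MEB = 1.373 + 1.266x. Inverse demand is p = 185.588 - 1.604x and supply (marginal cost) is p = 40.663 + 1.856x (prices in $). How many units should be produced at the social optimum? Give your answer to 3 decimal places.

x* = 66.681

Social marginal benefit = demand + MEB = 186.961 - 0.338x.
Set SMB = MC: 186.961 - 0.338x = 40.663 + 1.856x → x* = 66.6809.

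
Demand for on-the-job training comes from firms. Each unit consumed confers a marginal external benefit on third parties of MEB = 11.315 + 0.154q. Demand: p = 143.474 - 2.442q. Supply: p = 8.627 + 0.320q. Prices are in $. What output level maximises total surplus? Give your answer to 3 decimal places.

q* = 56.044

Social marginal benefit = demand + MEB = 154.789 - 2.288q.
Set SMB = MC: 154.789 - 2.288q = 8.627 + 0.320q → q* = 56.0437.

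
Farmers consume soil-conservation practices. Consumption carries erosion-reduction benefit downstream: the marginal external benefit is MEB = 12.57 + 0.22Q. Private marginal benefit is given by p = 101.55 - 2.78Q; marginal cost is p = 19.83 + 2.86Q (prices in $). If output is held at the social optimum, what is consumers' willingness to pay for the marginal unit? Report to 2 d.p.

Social marginal benefit = demand + MEB = 114.12 - 2.56Q.
Set SMB = MC: 114.12 - 2.56Q = 19.83 + 2.86Q → Q* = 17.3967.
Consumer price on the demand curve at Q*: 101.55 − 2.78×17.3967 = 53.1872.

P = $53.19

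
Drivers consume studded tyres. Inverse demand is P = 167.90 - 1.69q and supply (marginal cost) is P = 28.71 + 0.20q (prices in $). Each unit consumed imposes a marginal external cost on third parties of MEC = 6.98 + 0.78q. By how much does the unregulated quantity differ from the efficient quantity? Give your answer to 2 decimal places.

24.13 units

Market equilibrium (private): 28.71 + 0.20q = 167.90 - 1.69q → q_m = 73.6455.
Social marginal benefit = demand − MEC = 160.92 - 2.47q.
Set SMB = MC: 160.92 - 2.47q = 28.71 + 0.20q → q* = 49.5169.
Gap = |73.6455 − 49.5169| = 24.1286.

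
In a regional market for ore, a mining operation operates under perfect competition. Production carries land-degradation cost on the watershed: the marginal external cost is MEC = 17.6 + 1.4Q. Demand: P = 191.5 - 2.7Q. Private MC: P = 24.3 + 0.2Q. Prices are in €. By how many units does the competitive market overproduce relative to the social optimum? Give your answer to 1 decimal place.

22.9 units

Market equilibrium (private): 24.3 + 0.2Q = 191.5 - 2.7Q → Q_m = 57.6552.
Social marginal cost = private MC + MEC = 41.9 + 1.6Q.
Set SMC = demand: 41.9 + 1.6Q = 191.5 - 2.7Q → Q* = 34.7907.
Gap = |57.6552 − 34.7907| = 22.8645.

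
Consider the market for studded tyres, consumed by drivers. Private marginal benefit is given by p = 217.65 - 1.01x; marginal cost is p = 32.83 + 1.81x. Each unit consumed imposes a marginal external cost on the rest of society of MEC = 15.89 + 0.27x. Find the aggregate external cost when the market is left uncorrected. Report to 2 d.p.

Market equilibrium (private): 32.83 + 1.81x = 217.65 - 1.01x → x_m = 65.5390.
Total external cost = ∫₀^{x_m} (15.89 + 0.27x) dx = 15.89×65.5390 + ½×0.27×65.5390² = 1621.2884.

1621.29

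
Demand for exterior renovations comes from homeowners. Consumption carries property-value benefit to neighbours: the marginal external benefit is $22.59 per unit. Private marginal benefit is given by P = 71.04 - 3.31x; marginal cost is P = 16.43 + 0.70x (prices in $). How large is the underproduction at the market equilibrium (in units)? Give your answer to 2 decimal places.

5.63 units

Market equilibrium (private): 16.43 + 0.70x = 71.04 - 3.31x → x_m = 13.6185.
Social marginal benefit = demand + MEB = 93.63 - 3.31x.
Set SMB = MC: 93.63 - 3.31x = 16.43 + 0.70x → x* = 19.2519.
Gap = |13.6185 − 19.2519| = 5.6334.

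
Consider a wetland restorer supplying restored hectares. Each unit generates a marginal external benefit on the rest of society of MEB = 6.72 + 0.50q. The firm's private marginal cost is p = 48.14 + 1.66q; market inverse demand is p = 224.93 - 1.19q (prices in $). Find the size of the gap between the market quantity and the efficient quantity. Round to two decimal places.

Market equilibrium (private): 48.14 + 1.66q = 224.93 - 1.19q → q_m = 62.0316.
Social marginal cost = private MC − MEB = 41.42 + 1.16q.
Set SMC = demand: 41.42 + 1.16q = 224.93 - 1.19q → q* = 78.0894.
Gap = |62.0316 − 78.0894| = 16.0578.

16.06 units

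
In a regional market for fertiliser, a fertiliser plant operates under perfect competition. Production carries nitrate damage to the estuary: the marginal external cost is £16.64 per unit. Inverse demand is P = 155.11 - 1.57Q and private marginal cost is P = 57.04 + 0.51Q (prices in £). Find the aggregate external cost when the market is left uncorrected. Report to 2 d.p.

Market equilibrium (private): 57.04 + 0.51Q = 155.11 - 1.57Q → Q_m = 47.1490.
Total external cost = MEC × Q_m = 16.64 × 47.1490 = 784.5594.

£784.56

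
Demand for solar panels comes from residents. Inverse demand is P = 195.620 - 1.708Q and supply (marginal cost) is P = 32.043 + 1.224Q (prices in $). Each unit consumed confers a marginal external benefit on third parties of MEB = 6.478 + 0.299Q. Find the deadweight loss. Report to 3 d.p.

DWL = $101.852

Market equilibrium (private): 32.043 + 1.224Q = 195.620 - 1.708Q → Q_m = 55.7902.
Social marginal benefit = demand + MEB = 202.098 - 1.409Q.
Set SMB = MC: 202.098 - 1.409Q = 32.043 + 1.224Q → Q* = 64.5860.
The welfare-loss triangle has base |Q_m − Q*| and height MEB(Q_m) (the vertical gap between SMB and MC is zero at Q* and MEB at Q_m).
DWL = ½ × 8.7958 × 23.1593 = 101.8523.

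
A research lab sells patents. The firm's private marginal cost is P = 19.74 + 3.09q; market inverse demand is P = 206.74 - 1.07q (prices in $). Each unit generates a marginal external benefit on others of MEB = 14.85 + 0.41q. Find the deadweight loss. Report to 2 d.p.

DWL = $147.68

Market equilibrium (private): 19.74 + 3.09q = 206.74 - 1.07q → q_m = 44.9519.
Social marginal cost = private MC − MEB = 4.89 + 2.68q.
Set SMC = demand: 4.89 + 2.68q = 206.74 - 1.07q → q* = 53.8267.
Height of the DWL triangle at q_m is demand(q_m) − SMC(q_m) = MEB(q_m) = 33.2803.
DWL = ½ × 8.8748 × 33.2803 = 147.6780.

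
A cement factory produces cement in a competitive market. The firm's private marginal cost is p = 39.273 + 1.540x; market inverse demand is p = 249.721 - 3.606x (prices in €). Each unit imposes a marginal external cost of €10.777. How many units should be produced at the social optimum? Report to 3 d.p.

x* = 38.801

Social marginal cost = private MC + MEC = 50.050 + 1.540x.
Set SMC = demand: 50.050 + 1.540x = 249.721 - 3.606x → x* = 38.8012.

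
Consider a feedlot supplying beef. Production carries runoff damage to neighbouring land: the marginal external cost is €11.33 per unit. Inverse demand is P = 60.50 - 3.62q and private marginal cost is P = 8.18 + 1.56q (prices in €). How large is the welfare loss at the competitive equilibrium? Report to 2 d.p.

Market equilibrium (private): 8.18 + 1.56q = 60.50 - 3.62q → q_m = 10.1004.
Social marginal cost = private MC + MEC = 19.51 + 1.56q.
Set SMC = demand: 19.51 + 1.56q = 60.50 - 3.62q → q* = 7.9131.
The loss is the area between SMC and demand from q* to q_m; with linear curves that's a triangle of height MEC(q_m).
DWL = ½ × 2.1873 × 11.3300 = 12.3911.

DWL = €12.39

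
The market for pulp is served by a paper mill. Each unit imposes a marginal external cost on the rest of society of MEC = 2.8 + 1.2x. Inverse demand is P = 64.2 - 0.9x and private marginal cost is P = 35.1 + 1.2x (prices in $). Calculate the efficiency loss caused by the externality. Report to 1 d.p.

Market equilibrium (private): 35.1 + 1.2x = 64.2 - 0.9x → x_m = 13.8571.
Social marginal cost = private MC + MEC = 37.9 + 2.4x.
Set SMC = demand: 37.9 + 2.4x = 64.2 - 0.9x → x* = 7.9697.
Height of the DWL triangle at x_m is SMC(x_m) − demand(x_m) = MEC(x_m) = 19.4286.
DWL = ½ × 5.8874 × 19.4286 = 57.1920.

DWL = $57.2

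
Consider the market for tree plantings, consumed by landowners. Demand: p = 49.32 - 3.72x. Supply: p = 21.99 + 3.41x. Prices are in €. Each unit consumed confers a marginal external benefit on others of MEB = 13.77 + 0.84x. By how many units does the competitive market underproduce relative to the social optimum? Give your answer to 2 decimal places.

Market equilibrium (private): 21.99 + 3.41x = 49.32 - 3.72x → x_m = 3.8331.
Social marginal benefit = demand + MEB = 63.09 - 2.88x.
Set SMB = MC: 63.09 - 2.88x = 21.99 + 3.41x → x* = 6.5342.
Gap = |3.8331 − 6.5342| = 2.7011.

2.70 units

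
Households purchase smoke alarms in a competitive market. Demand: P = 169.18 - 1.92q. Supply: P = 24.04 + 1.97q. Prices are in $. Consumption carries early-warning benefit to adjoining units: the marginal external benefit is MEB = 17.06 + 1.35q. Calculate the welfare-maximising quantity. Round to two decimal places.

Social marginal benefit = demand + MEB = 186.24 - 0.57q.
Set SMB = MC: 186.24 - 0.57q = 24.04 + 1.97q → q* = 63.8583.

q* = 63.86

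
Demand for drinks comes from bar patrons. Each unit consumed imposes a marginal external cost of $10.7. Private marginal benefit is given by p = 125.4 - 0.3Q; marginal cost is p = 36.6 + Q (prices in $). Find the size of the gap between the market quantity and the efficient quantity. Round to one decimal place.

Market equilibrium (private): 36.6 + Q = 125.4 - 0.3Q → Q_m = 68.3077.
Social marginal benefit = demand − MEC = 114.7 - 0.3Q.
Set SMB = MC: 114.7 - 0.3Q = 36.6 + Q → Q* = 60.0769.
Gap = |68.3077 − 60.0769| = 8.2308.

8.2 units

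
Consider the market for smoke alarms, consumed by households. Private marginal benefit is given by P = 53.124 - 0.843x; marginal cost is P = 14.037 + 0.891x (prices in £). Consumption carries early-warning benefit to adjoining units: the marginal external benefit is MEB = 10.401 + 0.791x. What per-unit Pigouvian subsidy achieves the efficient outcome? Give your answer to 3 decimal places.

Social marginal benefit = demand + MEB = 63.525 - 0.052x.
Set SMB = MC: 63.525 - 0.052x = 14.037 + 0.891x → x* = 52.4793.
The Pigouvian subsidy equals MEB at x*: 10.401 + 0.791×52.4793 = 51.9121.

subsidy = £51.912 per unit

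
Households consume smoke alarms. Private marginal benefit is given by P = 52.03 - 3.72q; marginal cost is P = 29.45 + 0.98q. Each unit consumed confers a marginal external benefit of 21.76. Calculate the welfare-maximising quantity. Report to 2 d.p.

Social marginal benefit = demand + MEB = 73.79 - 3.72q.
Set SMB = MC: 73.79 - 3.72q = 29.45 + 0.98q → q* = 9.4340.

q* = 9.43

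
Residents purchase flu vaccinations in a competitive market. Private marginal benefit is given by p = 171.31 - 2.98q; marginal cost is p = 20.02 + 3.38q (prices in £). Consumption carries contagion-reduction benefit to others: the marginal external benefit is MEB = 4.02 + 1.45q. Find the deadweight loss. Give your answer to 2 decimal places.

DWL = £151.04

Market equilibrium (private): 20.02 + 3.38q = 171.31 - 2.98q → q_m = 23.7877.
Social marginal benefit = demand + MEB = 175.33 - 1.53q.
Set SMB = MC: 175.33 - 1.53q = 20.02 + 3.38q → q* = 31.6314.
The welfare-loss triangle has base |q_m − q*| and height MEB(q_m) (the vertical gap between SMB and MC is zero at q* and MEB at q_m).
DWL = ½ × 7.8437 × 38.5122 = 151.0391.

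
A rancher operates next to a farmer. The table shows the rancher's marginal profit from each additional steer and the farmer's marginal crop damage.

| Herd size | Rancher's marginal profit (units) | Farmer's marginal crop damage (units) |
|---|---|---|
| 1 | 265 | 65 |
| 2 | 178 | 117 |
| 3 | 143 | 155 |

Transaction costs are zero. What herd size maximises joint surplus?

2

Bargaining reaches the level where marginal profit last exceeds marginal crop damage.
That holds through level 2 (178 ≥ 117) but not at 3 (143 < 155).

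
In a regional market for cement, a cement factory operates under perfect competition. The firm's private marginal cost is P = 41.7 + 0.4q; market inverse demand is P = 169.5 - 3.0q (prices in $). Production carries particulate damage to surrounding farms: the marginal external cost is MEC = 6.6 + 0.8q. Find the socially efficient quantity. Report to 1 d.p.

Social marginal cost = private MC + MEC = 48.3 + 1.2q.
Set SMC = demand: 48.3 + 1.2q = 169.5 - 3.0q → q* = 28.8571.

q* = 28.9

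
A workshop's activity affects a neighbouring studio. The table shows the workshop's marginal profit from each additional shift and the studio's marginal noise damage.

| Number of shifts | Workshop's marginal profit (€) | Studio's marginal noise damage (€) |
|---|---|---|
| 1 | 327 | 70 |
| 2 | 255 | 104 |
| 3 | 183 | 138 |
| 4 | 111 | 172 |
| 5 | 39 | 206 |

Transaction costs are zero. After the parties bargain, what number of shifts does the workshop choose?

3

Bargaining reaches the level where marginal profit last exceeds marginal noise damage.
That holds through level 3 (183 ≥ 138) but not at 4 (111 < 172).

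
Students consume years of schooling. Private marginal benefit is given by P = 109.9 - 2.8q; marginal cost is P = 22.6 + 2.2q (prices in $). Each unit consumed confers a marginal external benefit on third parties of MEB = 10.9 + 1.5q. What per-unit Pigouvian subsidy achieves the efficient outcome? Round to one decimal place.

Social marginal benefit = demand + MEB = 120.8 - 1.3q.
Set SMB = MC: 120.8 - 1.3q = 22.6 + 2.2q → q* = 28.0571.
The Pigouvian subsidy equals MEB at q*: 10.9 + 1.5×28.0571 = 52.9857.

subsidy = $53.0 per unit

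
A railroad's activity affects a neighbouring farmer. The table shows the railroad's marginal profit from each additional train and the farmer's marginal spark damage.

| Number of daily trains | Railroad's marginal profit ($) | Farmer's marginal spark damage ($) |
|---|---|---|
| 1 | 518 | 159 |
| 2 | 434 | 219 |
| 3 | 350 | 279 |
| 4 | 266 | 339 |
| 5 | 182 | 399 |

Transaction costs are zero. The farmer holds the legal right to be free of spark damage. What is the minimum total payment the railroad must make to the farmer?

$657

Efficient level: marginal profit ≥ marginal spark damage through level 3, so k* = 3.
With the farmer holding the right, the railroad must at least compensate total damage at k*: 159 + 219 + 279 = 657.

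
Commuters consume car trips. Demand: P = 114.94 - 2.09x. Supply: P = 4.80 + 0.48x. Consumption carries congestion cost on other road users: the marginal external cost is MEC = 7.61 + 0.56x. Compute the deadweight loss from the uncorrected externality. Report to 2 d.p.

DWL = 159.61

Market equilibrium (private): 4.80 + 0.48x = 114.94 - 2.09x → x_m = 42.8560.
Social marginal benefit = demand − MEC = 107.33 - 2.65x.
Set SMB = MC: 107.33 - 2.65x = 4.80 + 0.48x → x* = 32.7572.
Height of the DWL triangle at x_m is MC(x_m) − SMB(x_m) = MEC(x_m) = 31.6094.
DWL = ½ × 10.0988 × 31.6094 = 159.6085.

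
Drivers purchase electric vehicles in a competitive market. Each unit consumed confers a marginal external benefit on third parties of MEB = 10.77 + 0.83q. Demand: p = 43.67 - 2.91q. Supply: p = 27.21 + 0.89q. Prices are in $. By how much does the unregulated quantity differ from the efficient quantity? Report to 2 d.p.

Market equilibrium (private): 27.21 + 0.89q = 43.67 - 2.91q → q_m = 4.3316.
Social marginal benefit = demand + MEB = 54.44 - 2.08q.
Set SMB = MC: 54.44 - 2.08q = 27.21 + 0.89q → q* = 9.1684.
Gap = |4.3316 − 9.1684| = 4.8368.

4.84 units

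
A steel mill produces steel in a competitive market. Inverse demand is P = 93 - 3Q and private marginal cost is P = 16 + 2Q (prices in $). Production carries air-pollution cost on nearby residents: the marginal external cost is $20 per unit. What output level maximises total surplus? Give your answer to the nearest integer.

Social marginal cost = private MC + MEC = 36 + 2Q.
Set SMC = demand: 36 + 2Q = 93 - 3Q → Q* = 11.4000.

Q* = 11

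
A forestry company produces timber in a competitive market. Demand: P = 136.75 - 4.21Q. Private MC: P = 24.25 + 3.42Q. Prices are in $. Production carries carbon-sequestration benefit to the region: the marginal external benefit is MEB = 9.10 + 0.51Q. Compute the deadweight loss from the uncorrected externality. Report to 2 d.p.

DWL = $19.40

Market equilibrium (private): 24.25 + 3.42Q = 136.75 - 4.21Q → Q_m = 14.7444.
Social marginal cost = private MC − MEB = 15.15 + 2.91Q.
Set SMC = demand: 15.15 + 2.91Q = 136.75 - 4.21Q → Q* = 17.0787.
Height of the DWL triangle at Q_m is demand(Q_m) − SMC(Q_m) = MEB(Q_m) = 16.6197.
DWL = ½ × 2.3343 × 16.6197 = 19.3977.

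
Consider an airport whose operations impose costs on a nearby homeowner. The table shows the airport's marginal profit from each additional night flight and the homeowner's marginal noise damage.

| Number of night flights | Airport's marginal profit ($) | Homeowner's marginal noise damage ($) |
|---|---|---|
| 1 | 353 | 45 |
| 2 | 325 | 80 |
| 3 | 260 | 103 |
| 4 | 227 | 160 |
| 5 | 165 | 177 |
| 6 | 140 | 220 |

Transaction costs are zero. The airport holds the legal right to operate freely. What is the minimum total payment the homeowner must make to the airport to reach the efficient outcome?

$305

Left alone the airport would choose level 6 (marginal profit stays positive).
Efficient level: k* = 4 (marginal profit ≥ marginal noise damage through 4).
The homeowner must at least cover the airport's forgone profit from cutting 6→4: 165 + 140 = 305.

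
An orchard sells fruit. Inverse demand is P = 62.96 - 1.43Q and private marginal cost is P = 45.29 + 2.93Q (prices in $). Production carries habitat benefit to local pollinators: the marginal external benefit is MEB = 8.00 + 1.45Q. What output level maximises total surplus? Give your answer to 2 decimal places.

Social marginal cost = private MC − MEB = 37.29 + 1.48Q.
Set SMC = demand: 37.29 + 1.48Q = 62.96 - 1.43Q → Q* = 8.8213.

Q* = 8.82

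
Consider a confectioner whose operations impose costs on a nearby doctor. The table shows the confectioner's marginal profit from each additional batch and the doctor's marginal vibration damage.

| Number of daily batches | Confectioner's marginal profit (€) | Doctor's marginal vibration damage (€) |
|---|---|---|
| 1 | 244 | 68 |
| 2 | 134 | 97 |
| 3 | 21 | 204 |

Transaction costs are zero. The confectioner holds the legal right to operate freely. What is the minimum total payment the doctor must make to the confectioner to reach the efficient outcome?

€21

Left alone the confectioner would choose level 3 (marginal profit stays positive).
Efficient level: k* = 2 (marginal profit ≥ marginal vibration damage through 2).
The doctor must at least cover the confectioner's forgone profit from cutting 3→2: 21 = 21.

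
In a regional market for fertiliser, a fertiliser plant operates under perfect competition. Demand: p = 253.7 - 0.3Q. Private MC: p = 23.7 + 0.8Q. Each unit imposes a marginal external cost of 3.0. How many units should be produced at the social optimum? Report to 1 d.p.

Q* = 206.4

Social marginal cost = private MC + MEC = 26.7 + 0.8Q.
Set SMC = demand: 26.7 + 0.8Q = 253.7 - 0.3Q → Q* = 206.3636.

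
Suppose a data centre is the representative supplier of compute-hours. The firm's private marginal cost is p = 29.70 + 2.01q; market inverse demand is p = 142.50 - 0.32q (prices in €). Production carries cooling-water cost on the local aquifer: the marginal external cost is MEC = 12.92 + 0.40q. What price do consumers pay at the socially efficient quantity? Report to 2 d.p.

P = €130.79

Social marginal cost = private MC + MEC = 42.62 + 2.41q.
Set SMC = demand: 42.62 + 2.41q = 142.50 - 0.32q → q* = 36.5861.
Consumer price on the demand curve at q*: 142.50 − 0.32×36.5861 = 130.7924.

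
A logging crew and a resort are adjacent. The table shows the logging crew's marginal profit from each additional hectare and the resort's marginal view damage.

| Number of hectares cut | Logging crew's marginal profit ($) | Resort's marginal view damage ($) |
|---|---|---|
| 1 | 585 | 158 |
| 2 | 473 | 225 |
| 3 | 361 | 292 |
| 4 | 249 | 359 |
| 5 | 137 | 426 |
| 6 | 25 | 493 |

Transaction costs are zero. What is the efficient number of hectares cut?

Bargaining reaches the level where marginal profit last exceeds marginal view damage.
That holds through level 3 (361 ≥ 292) but not at 4 (249 < 359).

3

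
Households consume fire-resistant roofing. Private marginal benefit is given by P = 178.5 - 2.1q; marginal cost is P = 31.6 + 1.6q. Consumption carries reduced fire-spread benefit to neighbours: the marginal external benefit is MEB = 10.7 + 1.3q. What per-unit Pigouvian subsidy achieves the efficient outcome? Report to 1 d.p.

Social marginal benefit = demand + MEB = 189.2 - 0.8q.
Set SMB = MC: 189.2 - 0.8q = 31.6 + 1.6q → q* = 65.6667.
The Pigouvian subsidy equals MEB at q*: 10.7 + 1.3×65.6667 = 96.0667.

subsidy = 96.1 per unit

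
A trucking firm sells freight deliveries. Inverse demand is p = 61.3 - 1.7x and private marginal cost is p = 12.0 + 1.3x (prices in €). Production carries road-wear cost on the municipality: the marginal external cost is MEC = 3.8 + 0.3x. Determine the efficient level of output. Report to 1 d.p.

x* = 13.8

Social marginal cost = private MC + MEC = 15.8 + 1.6x.
Set SMC = demand: 15.8 + 1.6x = 61.3 - 1.7x → x* = 13.7879.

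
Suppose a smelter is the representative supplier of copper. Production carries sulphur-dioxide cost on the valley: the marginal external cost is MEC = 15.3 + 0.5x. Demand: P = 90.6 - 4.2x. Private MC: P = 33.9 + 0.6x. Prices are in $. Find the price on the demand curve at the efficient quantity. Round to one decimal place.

P = $57.8

Social marginal cost = private MC + MEC = 49.2 + 1.1x.
Set SMC = demand: 49.2 + 1.1x = 90.6 - 4.2x → x* = 7.8113.
Consumer price on the demand curve at x*: 90.6 − 4.2×7.8113 = 57.7925.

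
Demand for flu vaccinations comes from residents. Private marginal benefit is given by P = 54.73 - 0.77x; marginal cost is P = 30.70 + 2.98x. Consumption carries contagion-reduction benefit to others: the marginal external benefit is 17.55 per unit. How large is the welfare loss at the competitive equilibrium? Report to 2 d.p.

Market equilibrium (private): 30.70 + 2.98x = 54.73 - 0.77x → x_m = 6.4080.
Social marginal benefit = demand + MEB = 72.28 - 0.77x.
Set SMB = MC: 72.28 - 0.77x = 30.70 + 2.98x → x* = 11.0880.
Height of the DWL triangle at x_m is SMB(x_m) − MC(x_m) = MEB(x_m) = 17.5500.
DWL = ½ × 4.6800 × 17.5500 = 41.0670.

DWL = 41.07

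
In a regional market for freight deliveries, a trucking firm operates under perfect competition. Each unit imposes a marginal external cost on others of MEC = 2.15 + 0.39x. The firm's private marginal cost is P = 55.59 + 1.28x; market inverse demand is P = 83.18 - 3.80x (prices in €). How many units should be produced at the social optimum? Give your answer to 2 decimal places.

x* = 4.65

Social marginal cost = private MC + MEC = 57.74 + 1.67x.
Set SMC = demand: 57.74 + 1.67x = 83.18 - 3.80x → x* = 4.6508.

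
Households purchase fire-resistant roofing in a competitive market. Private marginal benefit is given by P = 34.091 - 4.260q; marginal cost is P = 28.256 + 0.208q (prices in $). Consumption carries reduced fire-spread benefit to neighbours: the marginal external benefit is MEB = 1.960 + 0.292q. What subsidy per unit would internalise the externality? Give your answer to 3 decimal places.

Social marginal benefit = demand + MEB = 36.051 - 3.968q.
Set SMB = MC: 36.051 - 3.968q = 28.256 + 0.208q → q* = 1.8666.
The Pigouvian subsidy equals MEB at q*: 1.960 + 0.292×1.8666 = 2.5050.

subsidy = $2.505 per unit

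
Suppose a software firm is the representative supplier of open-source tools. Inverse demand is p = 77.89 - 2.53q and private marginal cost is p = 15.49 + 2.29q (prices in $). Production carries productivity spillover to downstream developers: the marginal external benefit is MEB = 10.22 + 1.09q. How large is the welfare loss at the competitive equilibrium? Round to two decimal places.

Market equilibrium (private): 15.49 + 2.29q = 77.89 - 2.53q → q_m = 12.9461.
Social marginal cost = private MC − MEB = 5.27 + 1.20q.
Set SMC = demand: 5.27 + 1.20q = 77.89 - 2.53q → q* = 19.4692.
The welfare-loss triangle has base |q_m − q*| and height MEB(q_m) (the vertical gap between SMC and demand is zero at q* and MEB at q_m).
DWL = ½ × 6.5231 × 24.3312 = 79.3574.

DWL = $79.36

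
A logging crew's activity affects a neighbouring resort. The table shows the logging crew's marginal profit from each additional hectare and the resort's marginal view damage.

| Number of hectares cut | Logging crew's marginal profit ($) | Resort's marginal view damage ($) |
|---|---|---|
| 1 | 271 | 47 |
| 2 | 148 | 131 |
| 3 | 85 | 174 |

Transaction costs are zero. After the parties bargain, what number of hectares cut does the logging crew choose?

2

Bargaining reaches the level where marginal profit last exceeds marginal view damage.
That holds through level 2 (148 ≥ 131) but not at 3 (85 < 174).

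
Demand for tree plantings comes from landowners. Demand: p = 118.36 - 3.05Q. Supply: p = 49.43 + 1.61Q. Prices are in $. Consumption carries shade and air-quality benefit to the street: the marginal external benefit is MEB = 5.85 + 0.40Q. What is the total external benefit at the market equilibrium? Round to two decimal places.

Market equilibrium (private): 49.43 + 1.61Q = 118.36 - 3.05Q → Q_m = 14.7918.
Total external benefit = ∫₀^{Q_m} (5.85 + 0.40Q) dQ = 5.85×14.7918 + ½×0.40×14.7918² = 130.2915.

$130.29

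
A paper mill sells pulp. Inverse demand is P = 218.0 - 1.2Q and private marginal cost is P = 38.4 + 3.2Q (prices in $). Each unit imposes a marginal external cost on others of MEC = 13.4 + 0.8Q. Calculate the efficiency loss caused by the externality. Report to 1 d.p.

DWL = $203.9

Market equilibrium (private): 38.4 + 3.2Q = 218.0 - 1.2Q → Q_m = 40.8182.
Social marginal cost = private MC + MEC = 51.8 + 4.0Q.
Set SMC = demand: 51.8 + 4.0Q = 218.0 - 1.2Q → Q* = 31.9615.
Height of the DWL triangle at Q_m is SMC(Q_m) − demand(Q_m) = MEC(Q_m) = 46.0545.
DWL = ½ × 8.8567 × 46.0545 = 203.9454.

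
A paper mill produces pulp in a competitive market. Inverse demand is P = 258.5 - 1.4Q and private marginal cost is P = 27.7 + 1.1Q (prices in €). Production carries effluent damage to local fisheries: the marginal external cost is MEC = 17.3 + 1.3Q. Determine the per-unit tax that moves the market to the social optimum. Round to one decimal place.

tax = €90.3 per unit

Social marginal cost = private MC + MEC = 45.0 + 2.4Q.
Set SMC = demand: 45.0 + 2.4Q = 258.5 - 1.4Q → Q* = 56.1842.
The Pigouvian tax equals MEC at Q*: 17.3 + 1.3×56.1842 = 90.3395.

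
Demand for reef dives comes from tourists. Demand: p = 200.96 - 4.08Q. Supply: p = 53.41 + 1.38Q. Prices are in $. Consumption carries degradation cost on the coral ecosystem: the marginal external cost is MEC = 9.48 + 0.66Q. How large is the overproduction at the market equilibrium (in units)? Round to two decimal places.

4.46 units

Market equilibrium (private): 53.41 + 1.38Q = 200.96 - 4.08Q → Q_m = 27.0238.
Social marginal benefit = demand − MEC = 191.48 - 4.74Q.
Set SMB = MC: 191.48 - 4.74Q = 53.41 + 1.38Q → Q* = 22.5605.
Gap = |27.0238 − 22.5605| = 4.4633.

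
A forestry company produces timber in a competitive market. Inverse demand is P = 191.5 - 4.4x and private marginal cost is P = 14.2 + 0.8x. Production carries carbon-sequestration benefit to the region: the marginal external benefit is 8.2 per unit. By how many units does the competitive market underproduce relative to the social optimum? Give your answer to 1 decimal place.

1.6 units

Market equilibrium (private): 14.2 + 0.8x = 191.5 - 4.4x → x_m = 34.0962.
Social marginal cost = private MC − MEB = 6.0 + 0.8x.
Set SMC = demand: 6.0 + 0.8x = 191.5 - 4.4x → x* = 35.6731.
Gap = |34.0962 − 35.6731| = 1.5769.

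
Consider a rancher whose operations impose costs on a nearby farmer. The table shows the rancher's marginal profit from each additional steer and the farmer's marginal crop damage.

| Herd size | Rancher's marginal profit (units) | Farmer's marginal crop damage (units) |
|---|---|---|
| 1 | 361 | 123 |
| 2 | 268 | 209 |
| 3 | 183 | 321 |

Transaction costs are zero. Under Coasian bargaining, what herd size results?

Bargaining reaches the level where marginal profit last exceeds marginal crop damage.
That holds through level 2 (268 ≥ 209) but not at 3 (183 < 321).

2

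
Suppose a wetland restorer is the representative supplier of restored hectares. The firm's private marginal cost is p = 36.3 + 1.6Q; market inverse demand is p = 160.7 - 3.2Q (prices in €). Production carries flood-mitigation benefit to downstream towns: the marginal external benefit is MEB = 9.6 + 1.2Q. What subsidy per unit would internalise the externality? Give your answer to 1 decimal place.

Social marginal cost = private MC − MEB = 26.7 + 0.4Q.
Set SMC = demand: 26.7 + 0.4Q = 160.7 - 3.2Q → Q* = 37.2222.
The Pigouvian subsidy equals MEB at Q*: 9.6 + 1.2×37.2222 = 54.2666.

subsidy = €54.3 per unit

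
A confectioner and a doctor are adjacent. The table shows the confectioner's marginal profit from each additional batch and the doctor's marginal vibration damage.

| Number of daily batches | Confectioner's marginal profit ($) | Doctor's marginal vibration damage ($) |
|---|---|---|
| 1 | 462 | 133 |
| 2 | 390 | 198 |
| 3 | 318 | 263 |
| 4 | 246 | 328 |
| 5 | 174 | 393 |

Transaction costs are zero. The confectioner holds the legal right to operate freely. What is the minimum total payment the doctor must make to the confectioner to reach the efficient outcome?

$420

Left alone the confectioner would choose level 5 (marginal profit stays positive).
Efficient level: k* = 3 (marginal profit ≥ marginal vibration damage through 3).
The doctor must at least cover the confectioner's forgone profit from cutting 5→3: 246 + 174 = 420.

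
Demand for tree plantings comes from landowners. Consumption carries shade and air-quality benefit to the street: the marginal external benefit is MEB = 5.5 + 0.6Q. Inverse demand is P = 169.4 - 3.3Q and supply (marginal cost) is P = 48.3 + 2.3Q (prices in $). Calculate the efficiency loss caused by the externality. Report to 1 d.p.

Market equilibrium (private): 48.3 + 2.3Q = 169.4 - 3.3Q → Q_m = 21.6250.
Social marginal benefit = demand + MEB = 174.9 - 2.7Q.
Set SMB = MC: 174.9 - 2.7Q = 48.3 + 2.3Q → Q* = 25.3200.
The welfare-loss triangle has base |Q_m − Q*| and height MEB(Q_m) (the vertical gap between SMB and MC is zero at Q* and MEB at Q_m).
DWL = ½ × 3.6950 × 18.4750 = 34.1326.

DWL = $34.1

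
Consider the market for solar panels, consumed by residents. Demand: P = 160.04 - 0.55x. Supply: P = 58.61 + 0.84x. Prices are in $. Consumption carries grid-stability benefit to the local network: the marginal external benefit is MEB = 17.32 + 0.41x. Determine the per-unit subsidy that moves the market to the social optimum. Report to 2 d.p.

Social marginal benefit = demand + MEB = 177.36 - 0.14x.
Set SMB = MC: 177.36 - 0.14x = 58.61 + 0.84x → x* = 121.1735.
The Pigouvian subsidy equals MEB at x*: 17.32 + 0.41×121.1735 = 67.0011.

subsidy = $67.00 per unit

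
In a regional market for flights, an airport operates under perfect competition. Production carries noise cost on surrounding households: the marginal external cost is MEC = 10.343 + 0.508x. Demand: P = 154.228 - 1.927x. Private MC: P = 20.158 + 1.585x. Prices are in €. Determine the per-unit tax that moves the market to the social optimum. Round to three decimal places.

tax = €25.978 per unit

Social marginal cost = private MC + MEC = 30.501 + 2.093x.
Set SMC = demand: 30.501 + 2.093x = 154.228 - 1.927x → x* = 30.7779.
The Pigouvian tax equals MEC at x*: 10.343 + 0.508×30.7779 = 25.9782.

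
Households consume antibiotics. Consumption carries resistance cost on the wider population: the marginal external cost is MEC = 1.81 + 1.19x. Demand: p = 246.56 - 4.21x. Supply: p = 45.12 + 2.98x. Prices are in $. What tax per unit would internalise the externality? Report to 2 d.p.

tax = $30.16 per unit

Social marginal benefit = demand − MEC = 244.75 - 5.40x.
Set SMB = MC: 244.75 - 5.40x = 45.12 + 2.98x → x* = 23.8222.
The Pigouvian tax equals MEC at x*: 1.81 + 1.19×23.8222 = 30.1584.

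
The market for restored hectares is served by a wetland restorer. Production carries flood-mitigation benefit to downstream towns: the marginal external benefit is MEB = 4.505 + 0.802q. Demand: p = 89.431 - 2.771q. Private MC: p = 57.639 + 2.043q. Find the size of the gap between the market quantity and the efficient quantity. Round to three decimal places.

Market equilibrium (private): 57.639 + 2.043q = 89.431 - 2.771q → q_m = 6.6041.
Social marginal cost = private MC − MEB = 53.134 + 1.241q.
Set SMC = demand: 53.134 + 1.241q = 89.431 - 2.771q → q* = 9.0471.
Gap = |6.6041 − 9.0471| = 2.4430.

2.443 units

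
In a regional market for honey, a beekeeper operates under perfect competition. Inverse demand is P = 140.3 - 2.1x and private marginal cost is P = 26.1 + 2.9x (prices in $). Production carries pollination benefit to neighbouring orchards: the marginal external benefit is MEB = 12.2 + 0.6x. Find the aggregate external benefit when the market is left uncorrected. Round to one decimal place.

$435.1

Market equilibrium (private): 26.1 + 2.9x = 140.3 - 2.1x → x_m = 22.8400.
Total external benefit = ∫₀^{x_m} (12.2 + 0.6x) dx = 12.2×22.8400 + ½×0.6×22.8400² = 435.1477.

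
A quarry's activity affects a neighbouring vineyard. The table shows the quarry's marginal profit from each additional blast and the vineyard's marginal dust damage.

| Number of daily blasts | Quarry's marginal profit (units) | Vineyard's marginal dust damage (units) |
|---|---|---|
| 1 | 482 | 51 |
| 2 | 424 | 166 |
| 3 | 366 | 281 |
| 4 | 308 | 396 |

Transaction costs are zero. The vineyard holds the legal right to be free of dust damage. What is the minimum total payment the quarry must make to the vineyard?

498

Efficient level: marginal profit ≥ marginal dust damage through level 3, so k* = 3.
With the vineyard holding the right, the quarry must at least compensate total damage at k*: 51 + 166 + 281 = 498.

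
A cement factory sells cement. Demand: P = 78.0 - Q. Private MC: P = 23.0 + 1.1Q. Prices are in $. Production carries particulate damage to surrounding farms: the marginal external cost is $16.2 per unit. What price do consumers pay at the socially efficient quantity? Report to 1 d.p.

Social marginal cost = private MC + MEC = 39.2 + 1.1Q.
Set SMC = demand: 39.2 + 1.1Q = 78.0 - Q → Q* = 18.4762.
Consumer price on the demand curve at Q*: 78.0 − 1.0×18.4762 = 59.5238.

P = $59.5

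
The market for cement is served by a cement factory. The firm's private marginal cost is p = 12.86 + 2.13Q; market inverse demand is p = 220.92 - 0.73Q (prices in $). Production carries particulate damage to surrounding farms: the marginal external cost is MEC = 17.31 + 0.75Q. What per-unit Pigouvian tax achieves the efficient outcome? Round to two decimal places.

Social marginal cost = private MC + MEC = 30.17 + 2.88Q.
Set SMC = demand: 30.17 + 2.88Q = 220.92 - 0.73Q → Q* = 52.8393.
The Pigouvian tax equals MEC at Q*: 17.31 + 0.75×52.8393 = 56.9395.

tax = $56.94 per unit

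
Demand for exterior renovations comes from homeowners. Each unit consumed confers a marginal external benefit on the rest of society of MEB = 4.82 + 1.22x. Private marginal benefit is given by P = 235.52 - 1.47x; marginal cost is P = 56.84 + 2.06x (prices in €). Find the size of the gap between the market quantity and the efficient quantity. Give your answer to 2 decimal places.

Market equilibrium (private): 56.84 + 2.06x = 235.52 - 1.47x → x_m = 50.6176.
Social marginal benefit = demand + MEB = 240.34 - 0.25x.
Set SMB = MC: 240.34 - 0.25x = 56.84 + 2.06x → x* = 79.4372.
Gap = |50.6176 − 79.4372| = 28.8196.

28.82 units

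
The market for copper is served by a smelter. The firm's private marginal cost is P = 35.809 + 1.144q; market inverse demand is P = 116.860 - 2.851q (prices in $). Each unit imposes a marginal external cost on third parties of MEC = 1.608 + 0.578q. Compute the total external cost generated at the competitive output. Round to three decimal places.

Market equilibrium (private): 35.809 + 1.144q = 116.860 - 2.851q → q_m = 20.2881.
Total external cost = ∫₀^{q_m} (1.608 + 0.578q) dq = 1.608×20.2881 + ½×0.578×20.2881² = 151.5777.

$151.578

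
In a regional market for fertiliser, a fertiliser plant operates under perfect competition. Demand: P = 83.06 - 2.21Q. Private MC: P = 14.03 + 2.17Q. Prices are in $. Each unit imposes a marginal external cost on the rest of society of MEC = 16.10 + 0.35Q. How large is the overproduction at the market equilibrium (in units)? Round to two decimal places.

4.57 units

Market equilibrium (private): 14.03 + 2.17Q = 83.06 - 2.21Q → Q_m = 15.7603.
Social marginal cost = private MC + MEC = 30.13 + 2.52Q.
Set SMC = demand: 30.13 + 2.52Q = 83.06 - 2.21Q → Q* = 11.1903.
Gap = |15.7603 − 11.1903| = 4.5700.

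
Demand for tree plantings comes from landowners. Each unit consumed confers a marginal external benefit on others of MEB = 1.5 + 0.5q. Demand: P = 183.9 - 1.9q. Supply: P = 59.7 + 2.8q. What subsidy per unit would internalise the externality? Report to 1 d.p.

Social marginal benefit = demand + MEB = 185.4 - 1.4q.
Set SMB = MC: 185.4 - 1.4q = 59.7 + 2.8q → q* = 29.9286.
The Pigouvian subsidy equals MEB at q*: 1.5 + 0.5×29.9286 = 16.4643.

subsidy = 16.5 per unit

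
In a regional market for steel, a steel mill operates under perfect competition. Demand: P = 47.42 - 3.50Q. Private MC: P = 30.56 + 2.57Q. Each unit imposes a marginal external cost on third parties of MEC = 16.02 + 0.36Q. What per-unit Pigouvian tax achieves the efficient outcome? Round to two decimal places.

Social marginal cost = private MC + MEC = 46.58 + 2.93Q.
Set SMC = demand: 46.58 + 2.93Q = 47.42 - 3.50Q → Q* = 0.1306.
The Pigouvian tax equals MEC at Q*: 16.02 + 0.36×0.1306 = 16.0670.

tax = 16.07 per unit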